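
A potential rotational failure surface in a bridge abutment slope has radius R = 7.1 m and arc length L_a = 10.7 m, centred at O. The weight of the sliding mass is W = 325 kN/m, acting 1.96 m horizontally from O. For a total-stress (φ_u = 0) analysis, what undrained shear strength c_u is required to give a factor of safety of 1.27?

c_u = 10.6 kPa

FS = c_u·L_a·R / (W·d), so c_u = FS·W·d / (L_a·R).
c_u = 1.27·325·1.96 / (10.70·7.1) = 809.0 / 75.97 = 10.65 kPa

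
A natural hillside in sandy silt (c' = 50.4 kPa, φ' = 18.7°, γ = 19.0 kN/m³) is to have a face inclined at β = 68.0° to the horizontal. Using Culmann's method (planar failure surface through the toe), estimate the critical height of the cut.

Culmann's analysis gives the critical failure plane at α_cr = (β + φ')/2 = (68.0 + 18.7)/2 = 43.4°, and the critical height
H_c = (4c'/γ) · sinβ cosφ' / [1 − cos(β − φ')]
    = (4·50.4/19.0) · sin68.0°·cos18.7° / [1 − cos(49.3°)]
    = 10.611 · 0.9272·0.9472 / [1 − 0.6521]
    = 10.611 · 0.8782 / 0.3479
    = 26.79 m

H_c = 26.79 m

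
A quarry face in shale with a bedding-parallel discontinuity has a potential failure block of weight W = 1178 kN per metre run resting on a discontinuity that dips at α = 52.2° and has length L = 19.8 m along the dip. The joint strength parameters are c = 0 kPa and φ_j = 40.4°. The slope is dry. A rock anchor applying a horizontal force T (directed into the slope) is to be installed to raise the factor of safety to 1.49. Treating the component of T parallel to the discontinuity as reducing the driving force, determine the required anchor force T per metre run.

T = 487 kN/m

Resolving forces along and normal to the sliding plane, with the horizontal anchor force T adding T·sinα to the effective normal force and T·cosα acting up the plane against the driving force:
FS = [cL + (W cosα + T sinα) tanφ_j] / [W sinα − T cosα]
Without the anchor: N' = 722.0 kN/m, driving T_d = 930.8 kN/m, resisting R = 0·19.8 + 722.0·tan40.4° = 614.5 kN/m, FS = 0.66.
Setting FS = 1.49 and solving for T:
1.49·(930.8 − T cos52.2°) = 614.5 + T sin52.2°·tan40.4°
T·(sin52.2°·tan40.4° + 1.49·cos52.2°) = 1.49·930.8 − 614.5
T·(0.7902·0.8511 + 1.49·0.6129) = 1386.9 − 614.5 = 772.4
T·1.5857 = 772.4
T = 487.1 kN/m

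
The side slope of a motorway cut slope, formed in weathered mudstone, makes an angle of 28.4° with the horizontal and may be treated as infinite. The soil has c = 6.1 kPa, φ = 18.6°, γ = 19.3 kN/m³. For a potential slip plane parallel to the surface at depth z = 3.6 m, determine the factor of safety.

FS = 0.83

For an infinite slope with a slip plane parallel to the surface (no pore pressure): FS = [c + γz cos²β tanφ] / [γz sinβ cosβ].
γz = 19.3·3.6 = 69.48 kN/m²
Numerator = 6.1 + 69.48·cos²28.4°·tan18.6° = 6.1 + 69.48·0.7738·0.3365 = 24.193 kPa
Denominator = 69.48·sin28.4°·cos28.4° = 69.48·0.4756·0.8796 = 29.069 kPa
FS = 24.193 / 29.069 = 0.832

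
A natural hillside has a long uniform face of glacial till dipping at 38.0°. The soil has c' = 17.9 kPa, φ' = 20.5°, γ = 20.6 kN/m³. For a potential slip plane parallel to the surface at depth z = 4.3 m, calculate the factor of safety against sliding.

For an infinite slope with a slip plane parallel to the surface (no pore pressure): FS = [c' + γz cos²β tanφ'] / [γz sinβ cosβ].
γz = 20.6·4.3 = 88.58 kN/m²
Numerator = 17.9 + 88.58·cos²38.0°·tan20.5° = 17.9 + 88.58·0.6210·0.3739 = 38.465 kPa
Denominator = 88.58·sin38.0°·cos38.0° = 88.58·0.6157·0.7880 = 42.974 kPa
FS = 38.465 / 42.974 = 0.895

FS = 0.90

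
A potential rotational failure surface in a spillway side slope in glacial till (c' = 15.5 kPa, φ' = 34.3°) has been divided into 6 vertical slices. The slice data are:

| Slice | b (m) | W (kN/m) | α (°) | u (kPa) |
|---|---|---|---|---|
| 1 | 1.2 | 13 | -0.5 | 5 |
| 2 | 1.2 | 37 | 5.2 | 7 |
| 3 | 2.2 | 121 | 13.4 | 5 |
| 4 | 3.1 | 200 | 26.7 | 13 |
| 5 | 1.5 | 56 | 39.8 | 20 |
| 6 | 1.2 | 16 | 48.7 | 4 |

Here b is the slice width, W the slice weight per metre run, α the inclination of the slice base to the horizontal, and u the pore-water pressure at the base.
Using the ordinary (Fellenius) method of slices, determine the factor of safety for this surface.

FS = 2.23

Ordinary method of slices: FS = Σ[c'·Δl_i + (W_i cosα_i − u_i·Δl_i)·tanφ'] / Σ W_i sinα_i, with Δl_i = b_i / cosα_i.
Slice 1: Δl = 1.2/cos(-0.5°) = 1.200 m; N'_1 = 13·cos(-0.5°) − 5·1.200 = 7.0; c'Δl = 18.60; W sinα = -0.1
Slice 2: Δl = 1.2/cos5.2° = 1.205 m; N'_2 = 37·cos5.2° − 7·1.205 = 28.4; c'Δl = 18.68; W sinα = 3.4
Slice 3: Δl = 2.2/cos13.4° = 2.262 m; N'_3 = 121·cos13.4° − 5·2.262 = 106.4; c'Δl = 35.05; W sinα = 28.0
Slice 4: Δl = 3.1/cos26.7° = 3.470 m; N'_4 = 200·cos26.7° − 13·3.470 = 133.6; c'Δl = 53.79; W sinα = 89.9
Slice 5: Δl = 1.5/cos39.8° = 1.952 m; N'_5 = 56·cos39.8° − 20·1.952 = 4.0; c'Δl = 30.26; W sinα = 35.8
Slice 6: Δl = 1.2/cos48.7° = 1.818 m; N'_6 = 16·cos48.7° − 4·1.818 = 3.3; c'Δl = 28.18; W sinα = 12.0
Σc'Δl = 184.6 kN/m; ΣN' = 282.6 kN/m; ΣW sinα = 169.0 kN/m
Resisting = 184.6 + 282.6·tan34.3° = 184.6 + 192.8 = 377.4 kN/m
FS = 377.4 / 169.0 = 2.233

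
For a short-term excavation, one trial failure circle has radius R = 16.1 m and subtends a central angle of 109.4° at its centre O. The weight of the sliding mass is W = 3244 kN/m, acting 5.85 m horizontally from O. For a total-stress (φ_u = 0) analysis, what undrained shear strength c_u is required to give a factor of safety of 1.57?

c_u = 60.2 kPa

FS = c_u·L_a·R / (W·d), so c_u = FS·W·d / (L_a·R).
Arc length L_a = R·θ = 16.1·(109.4°·π/180) = 16.1·1.9094 = 30.74 m
c_u = 1.57·3244·5.85 / (30.74·16.1) = 29794.5 / 494.93 = 60.20 kPa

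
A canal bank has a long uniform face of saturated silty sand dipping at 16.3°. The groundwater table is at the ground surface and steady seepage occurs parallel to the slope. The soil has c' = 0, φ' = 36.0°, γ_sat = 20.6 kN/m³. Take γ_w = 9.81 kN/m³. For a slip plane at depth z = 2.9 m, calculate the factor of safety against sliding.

With seepage parallel to the slope and the water table at the surface, the effective normal stress on the slip plane uses the buoyant unit weight γ' = γ_sat − γ_w while the driving shear stress uses γ_sat:
FS = [c' + γ' z cos²β tanφ'] / [γ_sat z sinβ cosβ]
(For c' = 0 this reduces to FS = (γ'/γ_sat)·tanφ'/tanβ.)
γ' = 20.6 − 9.81 = 10.79 kN/m³
Numerator = 0.0 + 10.79·2.9·cos²16.3°·tan36.0° = 0.0 + 10.79·2.9·0.9212·0.7265 = 20.943 kPa
Denominator = 20.6·2.9·sin16.3°·cos16.3° = 20.6·2.9·0.2807·0.9598 = 16.093 kPa
FS = 20.943 / 16.093 = 1.301

FS = 1.30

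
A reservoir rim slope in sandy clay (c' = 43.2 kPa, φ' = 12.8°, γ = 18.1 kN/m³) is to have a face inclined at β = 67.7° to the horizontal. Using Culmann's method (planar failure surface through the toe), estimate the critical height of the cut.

H_c = 20.27 m

Culmann's analysis gives the critical failure plane at α_cr = (β + φ')/2 = (67.7 + 12.8)/2 = 40.2°, and the critical height
H_c = (4c'/γ) · sinβ cosφ' / [1 − cos(β − φ')]
    = (4·43.2/18.1) · sin67.7°·cos12.8° / [1 − cos(54.9°)]
    = 9.547 · 0.9252·0.9751 / [1 − 0.5750]
    = 9.547 · 0.9022 / 0.4250
    = 20.27 m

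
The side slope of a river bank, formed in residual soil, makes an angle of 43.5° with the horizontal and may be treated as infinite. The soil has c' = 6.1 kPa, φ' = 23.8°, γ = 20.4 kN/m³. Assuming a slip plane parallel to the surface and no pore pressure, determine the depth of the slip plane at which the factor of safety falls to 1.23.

Setting FS = 1.23 in FS = [c' + γz cos²β tanφ'] / [γz sinβ cosβ] and solving for z:
z = c' / [γ cosβ (FS·sinβ − cosβ·tanφ')]
  = 6.1 / [20.4·cos43.5°·(1.23·sin43.5° − cos43.5°·tan23.8°)]
  = 6.1 / [20.4·0.7254·(1.23·0.6884 − 0.7254·0.4411)]
  = 6.1 / 7.7946 = 0.783 m

z = 0.78 m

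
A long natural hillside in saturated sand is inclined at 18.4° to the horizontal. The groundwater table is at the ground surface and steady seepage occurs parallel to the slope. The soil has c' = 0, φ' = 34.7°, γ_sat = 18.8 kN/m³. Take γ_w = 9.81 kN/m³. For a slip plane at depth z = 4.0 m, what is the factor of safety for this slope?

With seepage parallel to the slope and the water table at the surface, the effective normal stress on the slip plane uses the buoyant unit weight γ' = γ_sat − γ_w while the driving shear stress uses γ_sat:
FS = [c' + γ' z cos²β tanφ'] / [γ_sat z sinβ cosβ]
(For c' = 0 this reduces to FS = (γ'/γ_sat)·tanφ'/tanβ.)
γ' = 18.8 − 9.81 = 8.99 kN/m³
Numerator = 0.0 + 8.99·4.0·cos²18.4°·tan34.7° = 0.0 + 8.99·4.0·0.9004·0.6924 = 22.419 kPa
Denominator = 18.8·4.0·sin18.4°·cos18.4° = 18.8·4.0·0.3156·0.9489 = 22.523 kPa
FS = 22.419 / 22.523 = 0.995

FS = 1.00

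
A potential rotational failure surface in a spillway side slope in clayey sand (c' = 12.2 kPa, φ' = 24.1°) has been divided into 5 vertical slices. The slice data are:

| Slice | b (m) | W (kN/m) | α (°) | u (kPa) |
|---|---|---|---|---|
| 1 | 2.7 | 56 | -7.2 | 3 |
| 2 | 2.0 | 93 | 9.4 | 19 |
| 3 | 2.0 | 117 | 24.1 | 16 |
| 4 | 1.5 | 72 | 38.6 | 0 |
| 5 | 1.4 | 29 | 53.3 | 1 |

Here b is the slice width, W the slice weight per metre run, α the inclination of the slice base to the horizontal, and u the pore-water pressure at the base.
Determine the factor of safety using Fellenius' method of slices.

Ordinary method of slices: FS = Σ[c'·Δl_i + (W_i cosα_i − u_i·Δl_i)·tanφ'] / Σ W_i sinα_i, with Δl_i = b_i / cosα_i.
Slice 1: Δl = 2.7/cos(-7.2°) = 2.721 m; N'_1 = 56·cos(-7.2°) − 3·2.721 = 47.4; c'Δl = 33.20; W sinα = -7.0
Slice 2: Δl = 2.0/cos9.4° = 2.027 m; N'_2 = 93·cos9.4° − 19·2.027 = 53.2; c'Δl = 24.73; W sinα = 15.2
Slice 3: Δl = 2.0/cos24.1° = 2.191 m; N'_3 = 117·cos24.1° − 16·2.191 = 71.7; c'Δl = 26.73; W sinα = 47.8
Slice 4: Δl = 1.5/cos38.6° = 1.919 m; N'_4 = 72·cos38.6° − 0·1.919 = 56.3; c'Δl = 23.42; W sinα = 44.9
Slice 5: Δl = 1.4/cos53.3° = 2.343 m; N'_5 = 29·cos53.3° − 1·2.343 = 15.0; c'Δl = 28.58; W sinα = 23.3
Σc'Δl = 136.7 kN/m; ΣN' = 243.6 kN/m; ΣW sinα = 124.1 kN/m
Resisting = 136.7 + 243.6·tan24.1° = 136.7 + 109.0 = 245.6 kN/m
FS = 245.6 / 124.1 = 1.979

FS = 1.98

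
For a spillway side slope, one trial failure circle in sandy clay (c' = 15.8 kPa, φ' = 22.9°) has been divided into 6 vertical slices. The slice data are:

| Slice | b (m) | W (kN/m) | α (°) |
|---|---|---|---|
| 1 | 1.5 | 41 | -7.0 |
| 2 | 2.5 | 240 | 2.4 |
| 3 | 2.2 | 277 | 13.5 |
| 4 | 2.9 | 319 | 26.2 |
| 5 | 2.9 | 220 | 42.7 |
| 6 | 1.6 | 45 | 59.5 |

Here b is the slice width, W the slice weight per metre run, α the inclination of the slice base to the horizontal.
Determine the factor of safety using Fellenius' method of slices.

FS = 1.74

Ordinary method of slices: FS = Σ[c'·Δl_i + (W_i cosα_i)·tanφ'] / Σ W_i sinα_i, with Δl_i = b_i / cosα_i.
Slice 1: Δl = 1.5/cos(-7.0°) = 1.511 m; N'_1 = 41·cos(-7.0°) = 40.7; c'Δl = 23.88; W sinα = -5.0
Slice 2: Δl = 2.5/cos2.4° = 2.502 m; N'_2 = 240·cos2.4° = 239.8; c'Δl = 39.53; W sinα = 10.1
Slice 3: Δl = 2.2/cos13.5° = 2.263 m; N'_3 = 277·cos13.5° = 269.3; c'Δl = 35.75; W sinα = 64.7
Slice 4: Δl = 2.9/cos26.2° = 3.232 m; N'_4 = 319·cos26.2° = 286.2; c'Δl = 51.07; W sinα = 140.8
Slice 5: Δl = 2.9/cos42.7° = 3.946 m; N'_5 = 220·cos42.7° = 161.7; c'Δl = 62.35; W sinα = 149.2
Slice 6: Δl = 1.6/cos59.5° = 3.152 m; N'_6 = 45·cos59.5° = 22.8; c'Δl = 49.81; W sinα = 38.8
Σc'Δl = 262.4 kN/m; ΣN' = 1020.6 kN/m; ΣW sinα = 398.5 kN/m
Resisting = 262.4 + 1020.6·tan22.9° = 262.4 + 431.1 = 693.5 kN/m
FS = 693.5 / 398.5 = 1.740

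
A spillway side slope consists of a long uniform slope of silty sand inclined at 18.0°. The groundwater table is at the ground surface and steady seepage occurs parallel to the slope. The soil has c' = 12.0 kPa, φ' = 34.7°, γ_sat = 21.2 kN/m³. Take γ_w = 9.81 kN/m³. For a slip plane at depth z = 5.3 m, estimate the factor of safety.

With seepage parallel to the slope and the water table at the surface, the effective normal stress on the slip plane uses the buoyant unit weight γ' = γ_sat − γ_w while the driving shear stress uses γ_sat:
FS = [c' + γ' z cos²β tanφ'] / [γ_sat z sinβ cosβ]
γ' = 21.2 − 9.81 = 11.39 kN/m³
Numerator = 12.0 + 11.39·5.3·cos²18.0°·tan34.7° = 12.0 + 11.39·5.3·0.9045·0.6924 = 49.809 kPa
Denominator = 21.2·5.3·sin18.0°·cos18.0° = 21.2·5.3·0.3090·0.9511 = 33.022 kPa
FS = 49.809 / 33.022 = 1.508

FS = 1.51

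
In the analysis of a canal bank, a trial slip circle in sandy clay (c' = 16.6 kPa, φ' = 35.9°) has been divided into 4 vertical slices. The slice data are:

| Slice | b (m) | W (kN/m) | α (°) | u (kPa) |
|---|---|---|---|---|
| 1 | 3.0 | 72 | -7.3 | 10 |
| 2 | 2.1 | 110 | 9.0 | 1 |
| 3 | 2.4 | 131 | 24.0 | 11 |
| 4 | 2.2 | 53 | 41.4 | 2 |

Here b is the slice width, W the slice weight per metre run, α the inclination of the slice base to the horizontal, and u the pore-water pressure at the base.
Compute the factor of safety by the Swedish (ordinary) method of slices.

FS = 3.89

Ordinary method of slices: FS = Σ[c'·Δl_i + (W_i cosα_i − u_i·Δl_i)·tanφ'] / Σ W_i sinα_i, with Δl_i = b_i / cosα_i.
Slice 1: Δl = 3.0/cos(-7.3°) = 3.025 m; N'_1 = 72·cos(-7.3°) − 10·3.025 = 41.2; c'Δl = 50.21; W sinα = -9.1
Slice 2: Δl = 2.1/cos9.0° = 2.126 m; N'_2 = 110·cos9.0° − 1·2.126 = 106.5; c'Δl = 35.29; W sinα = 17.2
Slice 3: Δl = 2.4/cos24.0° = 2.627 m; N'_3 = 131·cos24.0° − 11·2.627 = 90.8; c'Δl = 43.61; W sinα = 53.3
Slice 4: Δl = 2.2/cos41.4° = 2.933 m; N'_4 = 53·cos41.4° − 2·2.933 = 33.9; c'Δl = 48.69; W sinα = 35.0
Σc'Δl = 177.8 kN/m; ΣN' = 272.4 kN/m; ΣW sinα = 96.4 kN/m
Resisting = 177.8 + 272.4·tan35.9° = 177.8 + 197.2 = 375.0 kN/m
FS = 375.0 / 96.4 = 3.890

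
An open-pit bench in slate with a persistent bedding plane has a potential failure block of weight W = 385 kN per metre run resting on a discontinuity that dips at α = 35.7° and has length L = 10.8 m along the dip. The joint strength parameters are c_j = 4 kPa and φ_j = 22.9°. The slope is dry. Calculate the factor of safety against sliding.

FS = 0.78

Resolving the block weight along and normal to the plane and applying the Mohr–Coulomb strength on the joint:
N' = W cosα = 385·cos35.7° = 312.7 kN/m
Driving force T = W sinα = 385·sin35.7° = 224.7 kN/m
Resisting force R = c_j·L + N'·tanφ_j = 4·10.8 + 312.7·tan22.9° = 43.2 + 132.1 = 175.3 kN/m
FS = R / T = 175.3 / 224.7 = 0.780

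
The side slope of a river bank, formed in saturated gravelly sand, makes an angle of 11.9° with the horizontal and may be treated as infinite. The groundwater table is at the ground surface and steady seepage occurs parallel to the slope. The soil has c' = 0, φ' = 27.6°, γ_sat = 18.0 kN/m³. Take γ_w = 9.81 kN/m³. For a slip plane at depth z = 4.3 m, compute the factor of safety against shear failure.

With seepage parallel to the slope and the water table at the surface, the effective normal stress on the slip plane uses the buoyant unit weight γ' = γ_sat − γ_w while the driving shear stress uses γ_sat:
FS = [c' + γ' z cos²β tanφ'] / [γ_sat z sinβ cosβ]
(For c' = 0 this reduces to FS = (γ'/γ_sat)·tanφ'/tanβ.)
γ' = 18.0 − 9.81 = 8.19 kN/m³
Numerator = 0.0 + 8.19·4.3·cos²11.9°·tan27.6° = 0.0 + 8.19·4.3·0.9575·0.5228 = 17.628 kPa
Denominator = 18.0·4.3·sin11.9°·cos11.9° = 18.0·4.3·0.2062·0.9785 = 15.617 kPa
FS = 17.628 / 15.617 = 1.129

FS = 1.13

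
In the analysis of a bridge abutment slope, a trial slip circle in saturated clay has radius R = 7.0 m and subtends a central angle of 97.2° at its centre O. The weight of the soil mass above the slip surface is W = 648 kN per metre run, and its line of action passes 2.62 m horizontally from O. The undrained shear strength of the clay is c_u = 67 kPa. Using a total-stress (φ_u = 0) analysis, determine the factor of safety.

FS = 3.28

Taking moments about the centre O, the resisting moment is provided by the undrained shear strength acting along the arc:
Arc length L_a = R·θ = 7.0·(97.2°·π/180) = 7.0·1.6965 = 11.88 m
M_R = c_u·L_a·R = 67·11.88·7.0 = 5569.5 kN·m/m
M_D = W·d = 648·2.62 = 1697.8 kN·m/m
FS = M_R / M_D = 5569.5 / 1697.8 = 3.280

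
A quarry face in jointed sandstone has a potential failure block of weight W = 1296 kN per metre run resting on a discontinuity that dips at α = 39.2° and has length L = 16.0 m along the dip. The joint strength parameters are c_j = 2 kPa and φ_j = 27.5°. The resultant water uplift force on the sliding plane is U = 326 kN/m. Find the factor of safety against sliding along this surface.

FS = 0.47

Resolving the block weight along and normal to the plane and applying the Mohr–Coulomb strength on the joint:
N' = W cosα − U = 1296·cos39.2° − 326 = 678.3 kN/m
Driving force T = W sinα = 1296·sin39.2° = 819.1 kN/m
Resisting force R = c_j·L + N'·tanφ_j = 2·16.0 + 678.3·tan27.5° = 32.0 + 353.1 = 385.1 kN/m
FS = R / T = 385.1 / 819.1 = 0.470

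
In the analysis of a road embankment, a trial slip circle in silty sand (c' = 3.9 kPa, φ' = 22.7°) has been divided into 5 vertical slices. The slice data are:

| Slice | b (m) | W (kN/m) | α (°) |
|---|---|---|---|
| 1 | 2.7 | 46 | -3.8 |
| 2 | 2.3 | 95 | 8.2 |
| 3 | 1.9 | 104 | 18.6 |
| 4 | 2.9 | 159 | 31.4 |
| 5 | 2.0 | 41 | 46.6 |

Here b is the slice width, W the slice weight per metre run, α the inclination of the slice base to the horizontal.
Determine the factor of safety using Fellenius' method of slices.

Ordinary method of slices: FS = Σ[c'·Δl_i + (W_i cosα_i)·tanφ'] / Σ W_i sinα_i, with Δl_i = b_i / cosα_i.
Slice 1: Δl = 2.7/cos(-3.8°) = 2.706 m; N'_1 = 46·cos(-3.8°) = 45.9; c'Δl = 10.55; W sinα = -3.0
Slice 2: Δl = 2.3/cos8.2° = 2.324 m; N'_2 = 95·cos8.2° = 94.0; c'Δl = 9.06; W sinα = 13.5
Slice 3: Δl = 1.9/cos18.6° = 2.005 m; N'_3 = 104·cos18.6° = 98.6; c'Δl = 7.82; W sinα = 33.2
Slice 4: Δl = 2.9/cos31.4° = 3.398 m; N'_4 = 159·cos31.4° = 135.7; c'Δl = 13.25; W sinα = 82.8
Slice 5: Δl = 2.0/cos46.6° = 2.911 m; N'_5 = 41·cos46.6° = 28.2; c'Δl = 11.35; W sinα = 29.8
Σc'Δl = 52.0 kN/m; ΣN' = 402.4 kN/m; ΣW sinα = 156.3 kN/m
Resisting = 52.0 + 402.4·tan22.7° = 52.0 + 168.3 = 220.4 kN/m
FS = 220.4 / 156.3 = 1.410

FS = 1.41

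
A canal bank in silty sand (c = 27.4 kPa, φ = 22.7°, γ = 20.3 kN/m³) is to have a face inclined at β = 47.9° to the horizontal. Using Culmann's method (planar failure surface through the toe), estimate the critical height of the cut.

Culmann's analysis gives the critical failure plane at α_cr = (β + φ)/2 = (47.9 + 22.7)/2 = 35.3°, and the critical height
H_c = (4c/γ) · sinβ cosφ / [1 − cos(β − φ)]
    = (4·27.4/20.3) · sin47.9°·cos22.7° / [1 − cos(25.2°)]
    = 5.399 · 0.7420·0.9225 / [1 − 0.9048]
    = 5.399 · 0.6845 / 0.0952
    = 38.83 m

H_c = 38.83 m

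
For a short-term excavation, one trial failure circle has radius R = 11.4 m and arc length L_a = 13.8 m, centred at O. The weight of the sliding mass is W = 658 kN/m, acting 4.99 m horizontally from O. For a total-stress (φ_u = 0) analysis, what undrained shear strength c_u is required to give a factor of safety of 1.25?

c_u = 26.1 kPa

FS = c_u·L_a·R / (W·d), so c_u = FS·W·d / (L_a·R).
c_u = 1.25·658·4.99 / (13.80·11.4) = 4104.3 / 157.32 = 26.09 kPa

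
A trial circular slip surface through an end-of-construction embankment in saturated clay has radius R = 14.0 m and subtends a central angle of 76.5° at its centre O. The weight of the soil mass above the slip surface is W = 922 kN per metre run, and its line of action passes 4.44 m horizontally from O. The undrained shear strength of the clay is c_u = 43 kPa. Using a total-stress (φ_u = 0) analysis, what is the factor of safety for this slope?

Taking moments about the centre O, the resisting moment is provided by the undrained shear strength acting along the arc:
Arc length L_a = R·θ = 14.0·(76.5°·π/180) = 14.0·1.3352 = 18.69 m
M_R = c_u·L_a·R = 43·18.69·14.0 = 11252.9 kN·m/m
M_D = W·d = 922·4.44 = 4093.7 kN·m/m
FS = M_R / M_D = 11252.9 / 4093.7 = 2.749

FS = 2.75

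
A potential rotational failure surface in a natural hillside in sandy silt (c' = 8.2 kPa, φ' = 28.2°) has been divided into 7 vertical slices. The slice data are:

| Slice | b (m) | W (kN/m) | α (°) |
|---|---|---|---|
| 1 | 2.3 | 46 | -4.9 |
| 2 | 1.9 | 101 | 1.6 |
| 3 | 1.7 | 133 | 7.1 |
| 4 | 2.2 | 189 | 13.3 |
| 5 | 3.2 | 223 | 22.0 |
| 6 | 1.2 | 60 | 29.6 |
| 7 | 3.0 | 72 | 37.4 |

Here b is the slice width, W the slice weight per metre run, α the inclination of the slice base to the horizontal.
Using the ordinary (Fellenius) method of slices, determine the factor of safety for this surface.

Ordinary method of slices: FS = Σ[c'·Δl_i + (W_i cosα_i)·tanφ'] / Σ W_i sinα_i, with Δl_i = b_i / cosα_i.
Slice 1: Δl = 2.3/cos(-4.9°) = 2.308 m; N'_1 = 46·cos(-4.9°) = 45.8; c'Δl = 18.93; W sinα = -3.9
Slice 2: Δl = 1.9/cos1.6° = 1.901 m; N'_2 = 101·cos1.6° = 101.0; c'Δl = 15.59; W sinα = 2.8
Slice 3: Δl = 1.7/cos7.1° = 1.713 m; N'_3 = 133·cos7.1° = 132.0; c'Δl = 14.05; W sinα = 16.4
Slice 4: Δl = 2.2/cos13.3° = 2.261 m; N'_4 = 189·cos13.3° = 183.9; c'Δl = 18.54; W sinα = 43.5
Slice 5: Δl = 3.2/cos22.0° = 3.451 m; N'_5 = 223·cos22.0° = 206.8; c'Δl = 28.30; W sinα = 83.5
Slice 6: Δl = 1.2/cos29.6° = 1.380 m; N'_6 = 60·cos29.6° = 52.2; c'Δl = 11.32; W sinα = 29.6
Slice 7: Δl = 3.0/cos37.4° = 3.776 m; N'_7 = 72·cos37.4° = 57.2; c'Δl = 30.97; W sinα = 43.7
Σc'Δl = 137.7 kN/m; ΣN' = 778.8 kN/m; ΣW sinα = 215.7 kN/m
Resisting = 137.7 + 778.8·tan28.2° = 137.7 + 417.6 = 555.3 kN/m
FS = 555.3 / 215.7 = 2.574

FS = 2.57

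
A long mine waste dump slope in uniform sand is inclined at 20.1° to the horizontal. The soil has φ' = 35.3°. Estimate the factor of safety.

FS = 1.93

For a dry cohesionless infinite slope the factor of safety is FS = tanφ' / tanβ.
FS = tan35.3° / tan20.1° = 0.7080 / 0.3659 = 1.935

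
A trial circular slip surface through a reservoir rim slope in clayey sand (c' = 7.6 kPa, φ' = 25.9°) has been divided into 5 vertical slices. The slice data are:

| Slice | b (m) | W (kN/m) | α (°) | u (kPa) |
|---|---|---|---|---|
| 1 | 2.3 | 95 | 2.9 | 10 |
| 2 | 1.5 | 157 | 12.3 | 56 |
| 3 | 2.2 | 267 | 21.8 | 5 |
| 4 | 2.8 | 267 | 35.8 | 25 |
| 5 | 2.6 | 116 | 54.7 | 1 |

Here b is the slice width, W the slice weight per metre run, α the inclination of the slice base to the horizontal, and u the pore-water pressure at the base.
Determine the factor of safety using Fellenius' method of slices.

Ordinary method of slices: FS = Σ[c'·Δl_i + (W_i cosα_i − u_i·Δl_i)·tanφ'] / Σ W_i sinα_i, with Δl_i = b_i / cosα_i.
Slice 1: Δl = 2.3/cos2.9° = 2.303 m; N'_1 = 95·cos2.9° − 10·2.303 = 71.8; c'Δl = 17.50; W sinα = 4.8
Slice 2: Δl = 1.5/cos12.3° = 1.535 m; N'_2 = 157·cos12.3° − 56·1.535 = 67.4; c'Δl = 11.67; W sinα = 33.4
Slice 3: Δl = 2.2/cos21.8° = 2.369 m; N'_3 = 267·cos21.8° − 5·2.369 = 236.1; c'Δl = 18.01; W sinα = 99.2
Slice 4: Δl = 2.8/cos35.8° = 3.452 m; N'_4 = 267·cos35.8° − 25·3.452 = 130.2; c'Δl = 26.24; W sinα = 156.2
Slice 5: Δl = 2.6/cos54.7° = 4.499 m; N'_5 = 116·cos54.7° − 1·4.499 = 62.5; c'Δl = 34.20; W sinα = 94.7
Σc'Δl = 107.6 kN/m; ΣN' = 568.1 kN/m; ΣW sinα = 388.3 kN/m
Resisting = 107.6 + 568.1·tan25.9° = 107.6 + 275.9 = 383.5 kN/m
FS = 383.5 / 388.3 = 0.988

FS = 0.99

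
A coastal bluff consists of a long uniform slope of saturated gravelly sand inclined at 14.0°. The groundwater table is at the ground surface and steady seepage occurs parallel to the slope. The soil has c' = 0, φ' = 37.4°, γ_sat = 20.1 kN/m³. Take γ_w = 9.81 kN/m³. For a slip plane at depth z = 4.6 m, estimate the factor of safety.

With seepage parallel to the slope and the water table at the surface, the effective normal stress on the slip plane uses the buoyant unit weight γ' = γ_sat − γ_w while the driving shear stress uses γ_sat:
FS = [c' + γ' z cos²β tanφ'] / [γ_sat z sinβ cosβ]
(For c' = 0 this reduces to FS = (γ'/γ_sat)·tanφ'/tanβ.)
γ' = 20.1 − 9.81 = 10.29 kN/m³
Numerator = 0.0 + 10.29·4.6·cos²14.0°·tan37.4° = 0.0 + 10.29·4.6·0.9415·0.7646 = 34.072 kPa
Denominator = 20.1·4.6·sin14.0°·cos14.0° = 20.1·4.6·0.2419·0.9703 = 21.704 kPa
FS = 34.072 / 21.704 = 1.570

FS = 1.57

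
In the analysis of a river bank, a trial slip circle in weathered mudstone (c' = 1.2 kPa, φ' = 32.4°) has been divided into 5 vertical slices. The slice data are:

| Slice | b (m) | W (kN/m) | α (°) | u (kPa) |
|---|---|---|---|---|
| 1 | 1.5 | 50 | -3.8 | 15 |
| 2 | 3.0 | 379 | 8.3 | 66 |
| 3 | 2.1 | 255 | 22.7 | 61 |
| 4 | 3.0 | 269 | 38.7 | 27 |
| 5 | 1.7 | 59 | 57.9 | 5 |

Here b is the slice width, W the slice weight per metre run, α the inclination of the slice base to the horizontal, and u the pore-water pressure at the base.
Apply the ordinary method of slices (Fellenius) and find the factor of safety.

Ordinary method of slices: FS = Σ[c'·Δl_i + (W_i cosα_i − u_i·Δl_i)·tanφ'] / Σ W_i sinα_i, with Δl_i = b_i / cosα_i.
Slice 1: Δl = 1.5/cos(-3.8°) = 1.503 m; N'_1 = 50·cos(-3.8°) − 15·1.503 = 27.3; c'Δl = 1.80; W sinα = -3.3
Slice 2: Δl = 3.0/cos8.3° = 3.032 m; N'_2 = 379·cos8.3° − 66·3.032 = 174.9; c'Δl = 3.64; W sinα = 54.7
Slice 3: Δl = 2.1/cos22.7° = 2.276 m; N'_3 = 255·cos22.7° − 61·2.276 = 96.4; c'Δl = 2.73; W sinα = 98.4
Slice 4: Δl = 3.0/cos38.7° = 3.844 m; N'_4 = 269·cos38.7° − 27·3.844 = 106.1; c'Δl = 4.61; W sinα = 168.2
Slice 5: Δl = 1.7/cos57.9° = 3.199 m; N'_5 = 59·cos57.9° − 5·3.199 = 15.4; c'Δl = 3.84; W sinα = 50.0
Σc'Δl = 16.6 kN/m; ΣN' = 420.2 kN/m; ΣW sinα = 368.0 kN/m
Resisting = 16.6 + 420.2·tan32.4° = 16.6 + 266.6 = 283.3 kN/m
FS = 283.3 / 368.0 = 0.770

FS = 0.77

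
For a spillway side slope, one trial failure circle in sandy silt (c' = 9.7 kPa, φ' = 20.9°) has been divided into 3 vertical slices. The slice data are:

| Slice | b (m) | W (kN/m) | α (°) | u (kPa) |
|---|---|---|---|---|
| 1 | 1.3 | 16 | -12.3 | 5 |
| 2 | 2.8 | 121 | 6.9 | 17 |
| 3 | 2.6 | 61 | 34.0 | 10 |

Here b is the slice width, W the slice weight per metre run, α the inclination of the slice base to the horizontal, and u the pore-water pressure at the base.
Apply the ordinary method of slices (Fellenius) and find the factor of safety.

Ordinary method of slices: FS = Σ[c'·Δl_i + (W_i cosα_i − u_i·Δl_i)·tanφ'] / Σ W_i sinα_i, with Δl_i = b_i / cosα_i.
Slice 1: Δl = 1.3/cos(-12.3°) = 1.331 m; N'_1 = 16·cos(-12.3°) − 5·1.331 = 9.0; c'Δl = 12.91; W sinα = -3.4
Slice 2: Δl = 2.8/cos6.9° = 2.820 m; N'_2 = 121·cos6.9° − 17·2.820 = 72.2; c'Δl = 27.36; W sinα = 14.5
Slice 3: Δl = 2.6/cos34.0° = 3.136 m; N'_3 = 61·cos34.0° − 10·3.136 = 19.2; c'Δl = 30.42; W sinα = 34.1
Σc'Δl = 70.7 kN/m; ΣN' = 100.4 kN/m; ΣW sinα = 45.2 kN/m
Resisting = 70.7 + 100.4·tan20.9° = 70.7 + 38.3 = 109.0 kN/m
FS = 109.0 / 45.2 = 2.410

FS = 2.41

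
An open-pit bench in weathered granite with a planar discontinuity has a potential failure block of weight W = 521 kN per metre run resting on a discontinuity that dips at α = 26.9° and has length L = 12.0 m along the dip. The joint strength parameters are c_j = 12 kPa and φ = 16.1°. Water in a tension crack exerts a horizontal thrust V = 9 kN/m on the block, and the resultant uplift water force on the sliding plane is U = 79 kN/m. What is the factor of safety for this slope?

FS = 1.04

Resolving the block weight along and normal to the plane and applying the Mohr–Coulomb strength on the joint:
N' = W cosα − U − V sinα = 521·cos26.9° − 79 − 9·sin26.9° = 381.6 kN/m
Driving force T = W sinα + V cosα = 521·sin26.9° + 9·cos26.9° = 243.7 kN/m
Resisting force R = c_j·L + N'·tanφ = 12·12.0 + 381.6·tan16.1° = 144.0 + 110.1 = 254.1 kN/m
FS = R / T = 254.1 / 243.7 = 1.043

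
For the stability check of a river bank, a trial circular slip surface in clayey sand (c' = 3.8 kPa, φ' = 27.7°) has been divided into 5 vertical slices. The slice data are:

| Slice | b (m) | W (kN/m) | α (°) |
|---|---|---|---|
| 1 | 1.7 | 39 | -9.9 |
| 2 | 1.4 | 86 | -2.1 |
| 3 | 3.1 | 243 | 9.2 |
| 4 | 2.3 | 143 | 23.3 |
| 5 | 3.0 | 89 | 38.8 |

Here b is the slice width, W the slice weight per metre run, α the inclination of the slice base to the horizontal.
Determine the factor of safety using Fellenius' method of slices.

Ordinary method of slices: FS = Σ[c'·Δl_i + (W_i cosα_i)·tanφ'] / Σ W_i sinα_i, with Δl_i = b_i / cosα_i.
Slice 1: Δl = 1.7/cos(-9.9°) = 1.726 m; N'_1 = 39·cos(-9.9°) = 38.4; c'Δl = 6.56; W sinα = -6.7
Slice 2: Δl = 1.4/cos(-2.1°) = 1.401 m; N'_2 = 86·cos(-2.1°) = 85.9; c'Δl = 5.32; W sinα = -3.2
Slice 3: Δl = 3.1/cos9.2° = 3.140 m; N'_3 = 243·cos9.2° = 239.9; c'Δl = 11.93; W sinα = 38.9
Slice 4: Δl = 2.3/cos23.3° = 2.504 m; N'_4 = 143·cos23.3° = 131.3; c'Δl = 9.52; W sinα = 56.6
Slice 5: Δl = 3.0/cos38.8° = 3.849 m; N'_5 = 89·cos38.8° = 69.4; c'Δl = 14.63; W sinα = 55.8
Σc'Δl = 48.0 kN/m; ΣN' = 564.9 kN/m; ΣW sinα = 141.3 kN/m
Resisting = 48.0 + 564.9·tan27.7° = 48.0 + 296.6 = 344.6 kN/m
FS = 344.6 / 141.3 = 2.438

FS = 2.44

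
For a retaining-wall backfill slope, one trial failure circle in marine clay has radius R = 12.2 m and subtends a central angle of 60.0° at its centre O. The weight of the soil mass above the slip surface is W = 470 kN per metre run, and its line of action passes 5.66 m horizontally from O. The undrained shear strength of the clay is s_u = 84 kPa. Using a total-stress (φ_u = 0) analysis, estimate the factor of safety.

FS = 4.92

Taking moments about the centre O, the resisting moment is provided by the undrained shear strength acting along the arc:
Arc length L_a = R·θ = 12.2·(60.0°·π/180) = 12.2·1.0472 = 12.78 m
M_R = s_u·L_a·R = 84·12.78·12.2 = 13092.7 kN·m/m
M_D = W·d = 470·5.66 = 2660.2 kN·m/m
FS = M_R / M_D = 13092.7 / 2660.2 = 4.922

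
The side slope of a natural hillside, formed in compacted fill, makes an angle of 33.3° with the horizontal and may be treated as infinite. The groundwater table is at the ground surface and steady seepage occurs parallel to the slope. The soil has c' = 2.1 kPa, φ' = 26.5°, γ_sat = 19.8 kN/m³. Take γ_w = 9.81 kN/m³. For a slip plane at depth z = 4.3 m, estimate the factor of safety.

With seepage parallel to the slope and the water table at the surface, the effective normal stress on the slip plane uses the buoyant unit weight γ' = γ_sat − γ_w while the driving shear stress uses γ_sat:
FS = [c' + γ' z cos²β tanφ'] / [γ_sat z sinβ cosβ]
γ' = 19.8 − 9.81 = 9.99 kN/m³
Numerator = 2.1 + 9.99·4.3·cos²33.3°·tan26.5° = 2.1 + 9.99·4.3·0.6986·0.4986 = 17.062 kPa
Denominator = 19.8·4.3·sin33.3°·cos33.3° = 19.8·4.3·0.5490·0.8358 = 39.069 kPa
FS = 17.062 / 39.069 = 0.437

FS = 0.44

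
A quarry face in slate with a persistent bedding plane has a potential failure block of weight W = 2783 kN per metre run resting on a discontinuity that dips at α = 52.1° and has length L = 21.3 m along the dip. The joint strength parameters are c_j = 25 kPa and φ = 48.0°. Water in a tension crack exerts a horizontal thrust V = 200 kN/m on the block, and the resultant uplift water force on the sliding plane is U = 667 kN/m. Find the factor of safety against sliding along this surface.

FS = 0.65

Resolving the block weight along and normal to the plane and applying the Mohr–Coulomb strength on the joint:
N' = W cosα − U − V sinα = 2783·cos52.1° − 667 − 200·sin52.1° = 884.7 kN/m
Driving force T = W sinα + V cosα = 2783·sin52.1° + 200·cos52.1° = 2318.9 kN/m
Resisting force R = c_j·L + N'·tanφ = 25·21.3 + 884.7·tan48.0° = 532.5 + 982.6 = 1515.1 kN/m
FS = R / T = 1515.1 / 2318.9 = 0.653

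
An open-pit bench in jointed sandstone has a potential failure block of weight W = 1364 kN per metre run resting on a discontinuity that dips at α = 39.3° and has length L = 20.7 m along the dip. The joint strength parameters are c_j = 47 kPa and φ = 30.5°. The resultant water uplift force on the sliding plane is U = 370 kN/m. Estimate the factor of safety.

Resolving the block weight along and normal to the plane and applying the Mohr–Coulomb strength on the joint:
N' = W cosα − U = 1364·cos39.3° − 370 = 685.5 kN/m
Driving force T = W sinα = 1364·sin39.3° = 863.9 kN/m
Resisting force R = c_j·L + N'·tanφ = 47·20.7 + 685.5·tan30.5° = 972.9 + 403.8 = 1376.7 kN/m
FS = R / T = 1376.7 / 863.9 = 1.594

FS = 1.59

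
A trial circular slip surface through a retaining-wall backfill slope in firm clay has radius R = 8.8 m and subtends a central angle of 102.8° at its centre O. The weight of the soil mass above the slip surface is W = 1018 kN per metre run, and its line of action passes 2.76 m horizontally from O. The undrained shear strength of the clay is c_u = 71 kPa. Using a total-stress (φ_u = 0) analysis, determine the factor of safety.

Taking moments about the centre O, the resisting moment is provided by the undrained shear strength acting along the arc:
Arc length L_a = R·θ = 8.8·(102.8°·π/180) = 8.8·1.7942 = 15.79 m
M_R = c_u·L_a·R = 71·15.79·8.8 = 9864.9 kN·m/m
M_D = W·d = 1018·2.76 = 2809.7 kN·m/m
FS = M_R / M_D = 9864.9 / 2809.7 = 3.511

FS = 3.51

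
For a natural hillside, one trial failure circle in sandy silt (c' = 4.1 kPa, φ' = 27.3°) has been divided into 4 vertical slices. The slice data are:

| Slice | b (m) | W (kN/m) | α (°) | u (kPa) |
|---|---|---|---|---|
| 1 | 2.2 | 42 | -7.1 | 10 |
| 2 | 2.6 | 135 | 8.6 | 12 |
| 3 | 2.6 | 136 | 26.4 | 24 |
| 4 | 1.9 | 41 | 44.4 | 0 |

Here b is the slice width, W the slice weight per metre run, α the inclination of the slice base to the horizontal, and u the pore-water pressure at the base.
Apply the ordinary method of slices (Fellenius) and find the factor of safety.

FS = 1.42

Ordinary method of slices: FS = Σ[c'·Δl_i + (W_i cosα_i − u_i·Δl_i)·tanφ'] / Σ W_i sinα_i, with Δl_i = b_i / cosα_i.
Slice 1: Δl = 2.2/cos(-7.1°) = 2.217 m; N'_1 = 42·cos(-7.1°) − 10·2.217 = 19.5; c'Δl = 9.09; W sinα = -5.2
Slice 2: Δl = 2.6/cos8.6° = 2.630 m; N'_2 = 135·cos8.6° − 12·2.630 = 101.9; c'Δl = 10.78; W sinα = 20.2
Slice 3: Δl = 2.6/cos26.4° = 2.903 m; N'_3 = 136·cos26.4° − 24·2.903 = 52.2; c'Δl = 11.90; W sinα = 60.5
Slice 4: Δl = 1.9/cos44.4° = 2.659 m; N'_4 = 41·cos44.4° − 0·2.659 = 29.3; c'Δl = 10.90; W sinα = 28.7
Σc'Δl = 42.7 kN/m; ΣN' = 202.9 kN/m; ΣW sinα = 104.2 kN/m
Resisting = 42.7 + 202.9·tan27.3° = 42.7 + 104.7 = 147.4 kN/m
FS = 147.4 / 104.2 = 1.415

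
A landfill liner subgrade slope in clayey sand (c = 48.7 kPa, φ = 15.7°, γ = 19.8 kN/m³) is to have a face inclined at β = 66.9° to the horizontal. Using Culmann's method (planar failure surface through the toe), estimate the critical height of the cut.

Culmann's analysis gives the critical failure plane at α_cr = (β + φ)/2 = (66.9 + 15.7)/2 = 41.3°, and the critical height
H_c = (4c/γ) · sinβ cosφ / [1 − cos(β − φ)]
    = (4·48.7/19.8) · sin66.9°·cos15.7° / [1 − cos(51.2°)]
    = 9.838 · 0.9198·0.9627 / [1 − 0.6266]
    = 9.838 · 0.8855 / 0.3734
    = 23.33 m

H_c = 23.33 m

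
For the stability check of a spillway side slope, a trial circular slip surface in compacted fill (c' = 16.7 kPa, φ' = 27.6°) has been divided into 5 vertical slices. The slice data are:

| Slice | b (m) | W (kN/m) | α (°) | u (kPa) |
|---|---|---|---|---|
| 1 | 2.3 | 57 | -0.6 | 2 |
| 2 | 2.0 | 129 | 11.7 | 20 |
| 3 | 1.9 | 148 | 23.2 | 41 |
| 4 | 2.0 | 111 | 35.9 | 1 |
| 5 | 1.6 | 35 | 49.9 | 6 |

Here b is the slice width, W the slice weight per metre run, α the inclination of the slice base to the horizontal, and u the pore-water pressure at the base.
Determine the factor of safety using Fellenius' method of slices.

Ordinary method of slices: FS = Σ[c'·Δl_i + (W_i cosα_i − u_i·Δl_i)·tanφ'] / Σ W_i sinα_i, with Δl_i = b_i / cosα_i.
Slice 1: Δl = 2.3/cos(-0.6°) = 2.300 m; N'_1 = 57·cos(-0.6°) − 2·2.300 = 52.4; c'Δl = 38.41; W sinα = -0.6
Slice 2: Δl = 2.0/cos11.7° = 2.042 m; N'_2 = 129·cos11.7° − 20·2.042 = 85.5; c'Δl = 34.11; W sinα = 26.2
Slice 3: Δl = 1.9/cos23.2° = 2.067 m; N'_3 = 148·cos23.2° − 41·2.067 = 51.3; c'Δl = 34.52; W sinα = 58.3
Slice 4: Δl = 2.0/cos35.9° = 2.469 m; N'_4 = 111·cos35.9° − 1·2.469 = 87.4; c'Δl = 41.23; W sinα = 65.1
Slice 5: Δl = 1.6/cos49.9° = 2.484 m; N'_5 = 35·cos49.9° − 6·2.484 = 7.6; c'Δl = 41.48; W sinα = 26.8
Σc'Δl = 189.8 kN/m; ΣN' = 284.2 kN/m; ΣW sinα = 175.7 kN/m
Resisting = 189.8 + 284.2·tan27.6° = 189.8 + 148.6 = 338.4 kN/m
FS = 338.4 / 175.7 = 1.925

FS = 1.93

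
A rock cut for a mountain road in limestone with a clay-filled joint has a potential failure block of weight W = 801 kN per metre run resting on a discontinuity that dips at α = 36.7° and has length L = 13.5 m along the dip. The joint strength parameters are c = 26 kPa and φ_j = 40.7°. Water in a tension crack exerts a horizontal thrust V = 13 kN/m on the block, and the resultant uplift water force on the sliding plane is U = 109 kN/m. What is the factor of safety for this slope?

FS = 1.64

Resolving the block weight along and normal to the plane and applying the Mohr–Coulomb strength on the joint:
N' = W cosα − U − V sinα = 801·cos36.7° − 109 − 13·sin36.7° = 525.5 kN/m
Driving force T = W sinα + V cosα = 801·sin36.7° + 13·cos36.7° = 489.1 kN/m
Resisting force R = c·L + N'·tanφ_j = 26·13.5 + 525.5·tan40.7° = 351.0 + 452.0 = 803.0 kN/m
FS = R / T = 803.0 / 489.1 = 1.642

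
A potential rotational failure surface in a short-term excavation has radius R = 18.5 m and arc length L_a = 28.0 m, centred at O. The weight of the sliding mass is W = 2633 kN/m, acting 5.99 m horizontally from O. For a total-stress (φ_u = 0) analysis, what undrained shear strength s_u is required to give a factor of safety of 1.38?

s_u = 42.0 kPa

FS = s_u·L_a·R / (W·d), so s_u = FS·W·d / (L_a·R).
s_u = 1.38·2633·5.99 / (28.00·18.5) = 21764.9 / 518.00 = 42.02 kPa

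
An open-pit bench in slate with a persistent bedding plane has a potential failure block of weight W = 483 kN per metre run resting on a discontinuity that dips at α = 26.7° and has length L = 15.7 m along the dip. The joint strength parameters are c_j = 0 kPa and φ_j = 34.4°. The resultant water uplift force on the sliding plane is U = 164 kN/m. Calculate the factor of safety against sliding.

FS = 0.84

Resolving the block weight along and normal to the plane and applying the Mohr–Coulomb strength on the joint:
N' = W cosα − U = 483·cos26.7° − 164 = 267.5 kN/m
Driving force T = W sinα = 483·sin26.7° = 217.0 kN/m
Resisting force R = c_j·L + N'·tanφ_j = 0·15.7 + 267.5·tan34.4° = 0.0 + 183.2 = 183.2 kN/m
FS = R / T = 183.2 / 217.0 = 0.844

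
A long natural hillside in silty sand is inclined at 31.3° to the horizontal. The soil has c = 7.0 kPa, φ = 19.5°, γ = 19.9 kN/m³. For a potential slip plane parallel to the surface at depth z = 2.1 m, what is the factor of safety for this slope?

For an infinite slope with a slip plane parallel to the surface (no pore pressure): FS = [c + γz cos²β tanφ] / [γz sinβ cosβ].
γz = 19.9·2.1 = 41.79 kN/m²
Numerator = 7.0 + 41.79·cos²31.3°·tan19.5° = 7.0 + 41.79·0.7301·0.3541 = 17.804 kPa
Denominator = 41.79·sin31.3°·cos31.3° = 41.79·0.5195·0.8545 = 18.551 kPa
FS = 17.804 / 18.551 = 0.960

FS = 0.96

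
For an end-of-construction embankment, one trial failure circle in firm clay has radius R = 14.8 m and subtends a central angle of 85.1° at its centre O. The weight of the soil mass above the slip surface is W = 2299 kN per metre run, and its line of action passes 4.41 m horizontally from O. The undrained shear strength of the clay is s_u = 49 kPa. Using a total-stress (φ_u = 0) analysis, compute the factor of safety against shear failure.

FS = 1.57

Taking moments about the centre O, the resisting moment is provided by the undrained shear strength acting along the arc:
Arc length L_a = R·θ = 14.8·(85.1°·π/180) = 14.8·1.4853 = 21.98 m
M_R = s_u·L_a·R = 49·21.98·14.8 = 15941.4 kN·m/m
M_D = W·d = 2299·4.41 = 10138.6 kN·m/m
FS = M_R / M_D = 15941.4 / 10138.6 = 1.572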